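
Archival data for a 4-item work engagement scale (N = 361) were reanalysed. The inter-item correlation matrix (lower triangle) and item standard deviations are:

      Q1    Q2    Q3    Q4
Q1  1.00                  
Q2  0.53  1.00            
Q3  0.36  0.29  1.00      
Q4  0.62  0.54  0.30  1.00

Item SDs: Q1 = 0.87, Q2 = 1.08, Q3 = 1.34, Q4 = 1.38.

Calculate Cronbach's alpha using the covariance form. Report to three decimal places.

Σσ²ᵢ = 0.87² + 1.08² + 1.34² + 1.38² = 5.6233
Covariances σ_ij = r_ij · s_i · s_j:
  σ(Q1,Q2) = 0.53 × 0.87 × 1.08 = 0.4980
  σ(Q1,Q3) = 0.36 × 0.87 × 1.34 = 0.4197
  σ(Q1,Q4) = 0.62 × 0.87 × 1.38 = 0.7444
  σ(Q2,Q3) = 0.29 × 1.08 × 1.34 = 0.4197
  σ(Q2,Q4) = 0.54 × 1.08 × 1.38 = 0.8048
  σ(Q3,Q4) = 0.30 × 1.34 × 1.38 = 0.5548
σ²_T = Σσ²ᵢ + 2·Σσ_ij = 5.6233 + 2 × 3.4414 = 12.5061
α = (4/3)·(1 − 5.6233/12.5061) = 0.734

α = 0.734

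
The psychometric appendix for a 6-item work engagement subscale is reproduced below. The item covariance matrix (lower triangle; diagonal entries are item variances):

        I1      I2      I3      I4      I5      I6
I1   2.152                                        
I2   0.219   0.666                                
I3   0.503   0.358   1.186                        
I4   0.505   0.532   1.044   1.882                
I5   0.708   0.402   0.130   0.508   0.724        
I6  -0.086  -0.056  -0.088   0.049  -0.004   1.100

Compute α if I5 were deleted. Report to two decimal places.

Remaining items: I1, I2, I3, I4, I6 (k = 5).
ΣVar(i) = 2.152 + 0.666 + 1.186 + 1.882 + 1.100 = 6.986
σ²_T = 6.986 + 2 × 2.980 = 12.946
α (item deleted) = (5/4)·(1 − 6.986/12.946) = 0.58

α = 0.58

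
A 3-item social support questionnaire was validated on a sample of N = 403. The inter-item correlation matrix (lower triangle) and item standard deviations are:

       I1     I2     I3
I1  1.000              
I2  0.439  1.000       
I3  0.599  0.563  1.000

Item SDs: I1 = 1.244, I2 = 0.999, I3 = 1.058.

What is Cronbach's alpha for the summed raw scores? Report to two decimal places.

α = 0.77

Σσ²ᵢ = 1.244² + 0.999² + 1.058² = 3.6649
Covariances σ_ij = r_ij · s_i · s_j:
  σ(I1,I2) = 0.439 × 1.244 × 0.999 = 0.5456
  σ(I1,I3) = 0.599 × 1.244 × 1.058 = 0.7884
  σ(I2,I3) = 0.563 × 0.999 × 1.058 = 0.5951
σ²_T = Σσ²ᵢ + 2·Σσ_ij = 3.6649 + 2 × 1.9291 = 7.5231
α = (3/2)·(1 − 3.6649/7.5231) = 0.77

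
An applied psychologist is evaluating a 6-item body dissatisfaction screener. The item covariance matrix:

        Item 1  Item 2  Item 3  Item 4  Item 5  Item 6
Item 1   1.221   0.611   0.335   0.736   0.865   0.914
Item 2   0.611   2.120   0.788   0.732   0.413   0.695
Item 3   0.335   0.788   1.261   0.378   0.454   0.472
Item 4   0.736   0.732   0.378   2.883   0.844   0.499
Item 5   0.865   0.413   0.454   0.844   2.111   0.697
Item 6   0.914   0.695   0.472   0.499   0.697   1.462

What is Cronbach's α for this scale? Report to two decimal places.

Cronbach's α = 0.76

ΣVar(i) = 1.221 + 2.120 + 1.261 + 2.883 + 2.111 + 1.462 = 11.058
Σ_{i<j} σ_ij = 9.433
σ²_total = 11.058 + 2 × 9.433 = 29.924
α = (k/(k−1))·(1 − ΣVar(i)/σ²_total) = (6/5)·(1 − 11.058/29.924) = 0.76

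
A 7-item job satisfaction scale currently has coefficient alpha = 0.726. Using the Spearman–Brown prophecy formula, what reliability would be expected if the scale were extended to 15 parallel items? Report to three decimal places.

predicted reliability = 0.850

Length factor m = 15/7 = 2.1429
α' = m·α / (1 + (m−1)·α)
   = 15/7 × 0.726 / (1 + (15/7 − 1) × 0.726)
   = 1.5557 / 1.8297 = 0.850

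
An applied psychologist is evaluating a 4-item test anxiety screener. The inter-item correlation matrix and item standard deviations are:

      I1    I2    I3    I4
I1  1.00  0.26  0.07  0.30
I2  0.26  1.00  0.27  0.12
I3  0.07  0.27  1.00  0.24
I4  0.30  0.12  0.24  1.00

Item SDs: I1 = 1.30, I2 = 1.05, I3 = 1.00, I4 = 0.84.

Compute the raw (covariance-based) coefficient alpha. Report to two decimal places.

coefficient alpha = 0.50

Σσ²ᵢ = 1.30² + 1.05² + 1.00² + 0.84² = 4.4981
Covariances σ_ij = r_ij · s_i · s_j:
  σ(I1,I2) = 0.26 × 1.30 × 1.05 = 0.3549
  σ(I1,I3) = 0.07 × 1.30 × 1.00 = 0.0910
  σ(I1,I4) = 0.30 × 1.30 × 0.84 = 0.3276
  σ(I2,I3) = 0.27 × 1.05 × 1.00 = 0.2835
  σ(I2,I4) = 0.12 × 1.05 × 0.84 = 0.1058
  σ(I3,I4) = 0.24 × 1.00 × 0.84 = 0.2016
σ²_T = Σσ²ᵢ + 2·Σσ_ij = 4.4981 + 2 × 1.3644 = 7.2269
α = (4/3)·(1 − 4.4981/7.2269) = 0.50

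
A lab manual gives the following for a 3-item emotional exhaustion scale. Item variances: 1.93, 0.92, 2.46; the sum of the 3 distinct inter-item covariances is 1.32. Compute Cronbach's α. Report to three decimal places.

α = 0.498

sum of item variances = 1.93 + 0.92 + 2.46 = 5.31
Sum of distinct covariances = 1.32
total variance = sum of item variances + 2·Σcov = 5.31 + 2 × 1.32 = 7.95
α = (3/2)·(1 − 5.31/7.95) = 0.498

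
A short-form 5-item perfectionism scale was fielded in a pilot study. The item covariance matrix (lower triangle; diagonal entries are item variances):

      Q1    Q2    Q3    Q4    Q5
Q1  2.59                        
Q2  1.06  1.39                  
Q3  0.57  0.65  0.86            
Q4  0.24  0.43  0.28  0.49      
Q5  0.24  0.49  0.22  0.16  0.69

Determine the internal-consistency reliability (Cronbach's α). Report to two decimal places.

Cronbach's α = 0.74

Σσᵢ² = 2.59 + 1.39 + 0.86 + 0.49 + 0.69 = 6.02
Sum of the distinct covariances = 4.34
total variance = 6.02 + 2 × 4.34 = 14.70
α = (k/(k−1))·(1 − Σσᵢ²/total variance) = (5/4)·(1 − 6.02/14.70) = 0.74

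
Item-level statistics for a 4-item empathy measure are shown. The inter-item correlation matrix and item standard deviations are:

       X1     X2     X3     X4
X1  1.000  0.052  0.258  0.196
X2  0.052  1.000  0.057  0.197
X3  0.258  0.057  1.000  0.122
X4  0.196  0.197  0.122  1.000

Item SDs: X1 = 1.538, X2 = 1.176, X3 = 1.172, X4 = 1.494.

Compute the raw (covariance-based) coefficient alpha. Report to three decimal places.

Σσ²ᵢ = 1.538² + 1.176² + 1.172² + 1.494² = 7.3540
Covariances σ_ij = r_ij · s_i · s_j:
  σ(X1,X2) = 0.052 × 1.538 × 1.176 = 0.0941
  σ(X1,X3) = 0.258 × 1.538 × 1.172 = 0.4651
  σ(X1,X4) = 0.196 × 1.538 × 1.494 = 0.4504
  σ(X2,X3) = 0.057 × 1.176 × 1.172 = 0.0786
  σ(X2,X4) = 0.197 × 1.176 × 1.494 = 0.3461
  σ(X3,X4) = 0.122 × 1.172 × 1.494 = 0.2136
σ²_T = Σσ²ᵢ + 2·Σσ_ij = 7.3540 + 2 × 1.6479 = 10.6498
α = (4/3)·(1 − 7.3540/10.6498) = 0.413

α = 0.413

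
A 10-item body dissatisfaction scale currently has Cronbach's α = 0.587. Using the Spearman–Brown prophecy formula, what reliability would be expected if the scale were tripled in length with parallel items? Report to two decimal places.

predicted reliability = 0.81

Length factor m = 3
α' = m·α / (1 + (m−1)·α)
   = 3 × 0.587 / (1 + (3 − 1) × 0.587)
   = 1.7610 / 2.1740 = 0.81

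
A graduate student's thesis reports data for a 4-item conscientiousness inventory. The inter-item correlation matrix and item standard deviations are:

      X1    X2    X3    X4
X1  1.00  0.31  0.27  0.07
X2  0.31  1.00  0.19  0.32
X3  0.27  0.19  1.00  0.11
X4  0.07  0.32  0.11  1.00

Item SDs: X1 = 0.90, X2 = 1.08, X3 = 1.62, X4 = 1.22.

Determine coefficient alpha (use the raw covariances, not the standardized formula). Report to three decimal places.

Σσ²ᵢ = 0.90² + 1.08² + 1.62² + 1.22² = 6.0892
Covariances σ_ij = r_ij · s_i · s_j:
  σ(X1,X2) = 0.31 × 0.90 × 1.08 = 0.3013
  σ(X1,X3) = 0.27 × 0.90 × 1.62 = 0.3937
  σ(X1,X4) = 0.07 × 0.90 × 1.22 = 0.0769
  σ(X2,X3) = 0.19 × 1.08 × 1.62 = 0.3324
  σ(X2,X4) = 0.32 × 1.08 × 1.22 = 0.4216
  σ(X3,X4) = 0.11 × 1.62 × 1.22 = 0.2174
σ²_T = Σσ²ᵢ + 2·Σσ_ij = 6.0892 + 2 × 1.7433 = 9.5758
α = (4/3)·(1 − 6.0892/9.5758) = 0.485

coefficient alpha = 0.485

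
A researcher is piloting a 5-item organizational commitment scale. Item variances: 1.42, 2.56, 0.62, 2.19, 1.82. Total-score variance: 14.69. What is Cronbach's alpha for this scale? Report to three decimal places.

ΣVar(i) = 1.42 + 2.56 + 0.62 + 2.19 + 1.82 = 8.61
α = (k/(k−1))·(1 − ΣVar(i)/Var(T)) = (5/4)·(1 − 8.61/14.69) = 0.517

Cronbach's alpha = 0.517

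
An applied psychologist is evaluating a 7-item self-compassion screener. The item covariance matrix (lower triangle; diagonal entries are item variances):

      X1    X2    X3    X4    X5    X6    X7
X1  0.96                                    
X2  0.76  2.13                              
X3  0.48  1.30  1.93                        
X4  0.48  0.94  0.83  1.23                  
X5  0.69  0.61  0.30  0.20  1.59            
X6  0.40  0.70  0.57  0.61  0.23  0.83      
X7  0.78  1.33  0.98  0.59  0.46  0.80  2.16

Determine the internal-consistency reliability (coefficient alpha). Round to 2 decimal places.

coefficient alpha = 0.84

sum of item variances = 0.96 + 2.13 + 1.93 + 1.23 + 1.59 + 0.83 + 2.16 = 10.83
Sum of off-diagonal covariances = 14.04
Var(T) = 10.83 + 2 × 14.04 = 38.91
α = (k/(k−1))·(1 − sum of item variances/Var(T)) = (7/6)·(1 − 10.83/38.91) = 0.84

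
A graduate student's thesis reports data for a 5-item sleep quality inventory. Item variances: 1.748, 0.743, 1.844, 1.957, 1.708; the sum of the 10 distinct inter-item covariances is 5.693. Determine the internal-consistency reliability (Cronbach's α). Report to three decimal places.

Σσᵢ² = 1.748 + 0.743 + 1.844 + 1.957 + 1.708 = 8.000
Sum of distinct covariances = 5.693
σ²_T = Σσᵢ² + 2·Σcov = 8.000 + 2 × 5.693 = 19.386
α = (5/4)·(1 − 8.000/19.386) = 0.734

Cronbach's α = 0.734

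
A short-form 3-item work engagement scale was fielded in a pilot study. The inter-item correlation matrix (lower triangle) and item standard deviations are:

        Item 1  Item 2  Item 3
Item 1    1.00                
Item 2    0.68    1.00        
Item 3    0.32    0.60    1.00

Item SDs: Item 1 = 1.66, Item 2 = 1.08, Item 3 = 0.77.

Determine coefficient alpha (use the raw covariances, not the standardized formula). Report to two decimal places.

Σσ²ᵢ = 1.66² + 1.08² + 0.77² = 4.5149
Covariances σ_ij = r_ij · s_i · s_j:
  σ(Item 1,Item 2) = 0.68 × 1.66 × 1.08 = 1.2191
  σ(Item 1,Item 3) = 0.32 × 1.66 × 0.77 = 0.4090
  σ(Item 2,Item 3) = 0.60 × 1.08 × 0.77 = 0.4990
σ²_T = Σσ²ᵢ + 2·Σσ_ij = 4.5149 + 2 × 2.1271 = 8.7691
α = (3/2)·(1 − 4.5149/8.7691) = 0.73

α = 0.73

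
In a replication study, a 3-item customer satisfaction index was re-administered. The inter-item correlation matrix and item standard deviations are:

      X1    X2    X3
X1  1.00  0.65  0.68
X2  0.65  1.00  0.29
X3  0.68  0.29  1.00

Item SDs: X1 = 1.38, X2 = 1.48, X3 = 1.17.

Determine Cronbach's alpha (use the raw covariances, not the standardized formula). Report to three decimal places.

Σσ²ᵢ = 1.38² + 1.48² + 1.17² = 5.4637
Covariances σ_ij = r_ij · s_i · s_j:
  σ(X1,X2) = 0.65 × 1.38 × 1.48 = 1.3276
  σ(X1,X3) = 0.68 × 1.38 × 1.17 = 1.0979
  σ(X2,X3) = 0.29 × 1.48 × 1.17 = 0.5022
σ²_T = Σσ²ᵢ + 2·Σσ_ij = 5.4637 + 2 × 2.9277 = 11.3191
α = (3/2)·(1 − 5.4637/11.3191) = 0.776

α = 0.776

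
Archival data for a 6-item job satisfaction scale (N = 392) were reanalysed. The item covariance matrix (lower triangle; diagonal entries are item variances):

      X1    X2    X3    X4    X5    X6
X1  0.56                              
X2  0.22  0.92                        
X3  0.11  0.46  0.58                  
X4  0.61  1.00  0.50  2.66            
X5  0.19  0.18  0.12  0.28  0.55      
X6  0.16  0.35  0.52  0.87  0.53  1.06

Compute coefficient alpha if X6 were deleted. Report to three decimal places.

Remaining items: X1, X2, X3, X4, X5 (k = 5).
sum of item variances = 0.56 + 0.92 + 0.58 + 2.66 + 0.55 = 5.27
Var(T) = 5.27 + 2 × 3.67 = 12.61
α (item deleted) = (5/4)·(1 − 5.27/12.61) = 0.728

coefficient alpha = 0.728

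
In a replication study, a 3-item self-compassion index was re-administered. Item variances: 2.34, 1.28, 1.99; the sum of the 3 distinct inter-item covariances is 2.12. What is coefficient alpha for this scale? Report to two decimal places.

Σσᵢ² = 2.34 + 1.28 + 1.99 = 5.61
Sum of distinct covariances = 2.12
σ²_total = Σσᵢ² + 2·Σcov = 5.61 + 2 × 2.12 = 9.85
α = (3/2)·(1 − 5.61/9.85) = 0.65

α = 0.65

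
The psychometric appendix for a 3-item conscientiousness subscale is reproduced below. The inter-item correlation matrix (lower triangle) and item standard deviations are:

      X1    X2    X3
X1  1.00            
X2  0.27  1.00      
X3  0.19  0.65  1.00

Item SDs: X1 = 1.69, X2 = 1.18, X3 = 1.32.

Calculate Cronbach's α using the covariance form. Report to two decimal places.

Σσ²ᵢ = 1.69² + 1.18² + 1.32² = 5.9909
Covariances σ_ij = r_ij · s_i · s_j:
  σ(X1,X2) = 0.27 × 1.69 × 1.18 = 0.5384
  σ(X1,X3) = 0.19 × 1.69 × 1.32 = 0.4239
  σ(X2,X3) = 0.65 × 1.18 × 1.32 = 1.0124
σ²_T = Σσ²ᵢ + 2·Σσ_ij = 5.9909 + 2 × 1.9747 = 9.9403
α = (3/2)·(1 − 5.9909/9.9403) = 0.60

α = 0.60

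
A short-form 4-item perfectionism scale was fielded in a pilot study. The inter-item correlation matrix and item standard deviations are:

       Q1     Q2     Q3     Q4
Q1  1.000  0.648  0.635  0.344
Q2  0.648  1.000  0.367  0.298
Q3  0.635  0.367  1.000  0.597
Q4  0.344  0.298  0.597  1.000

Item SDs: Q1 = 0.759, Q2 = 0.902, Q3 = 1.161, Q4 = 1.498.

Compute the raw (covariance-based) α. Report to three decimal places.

α = 0.752

Σσ²ᵢ = 0.759² + 0.902² + 1.161² + 1.498² = 4.9816
Covariances σ_ij = r_ij · s_i · s_j:
  σ(Q1,Q2) = 0.648 × 0.759 × 0.902 = 0.4436
  σ(Q1,Q3) = 0.635 × 0.759 × 1.161 = 0.5596
  σ(Q1,Q4) = 0.344 × 0.759 × 1.498 = 0.3911
  σ(Q2,Q3) = 0.367 × 0.902 × 1.161 = 0.3843
  σ(Q2,Q4) = 0.298 × 0.902 × 1.498 = 0.4027
  σ(Q3,Q4) = 0.597 × 1.161 × 1.498 = 1.0383
σ²_T = Σσ²ᵢ + 2·Σσ_ij = 4.9816 + 2 × 3.2196 = 11.4208
α = (4/3)·(1 − 4.9816/11.4208) = 0.752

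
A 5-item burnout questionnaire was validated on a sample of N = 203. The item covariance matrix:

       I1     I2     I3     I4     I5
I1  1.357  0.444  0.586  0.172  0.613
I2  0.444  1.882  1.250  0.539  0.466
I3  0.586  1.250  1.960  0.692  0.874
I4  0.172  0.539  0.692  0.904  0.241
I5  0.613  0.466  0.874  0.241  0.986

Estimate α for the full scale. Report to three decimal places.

α = 0.780

ΣVar(i) = 1.357 + 1.882 + 1.960 + 0.904 + 0.986 = 7.089
Sum of the distinct covariances = 5.877
total variance = 7.089 + 2 × 5.877 = 18.843
α = (k/(k−1))·(1 − ΣVar(i)/total variance) = (5/4)·(1 − 7.089/18.843) = 0.780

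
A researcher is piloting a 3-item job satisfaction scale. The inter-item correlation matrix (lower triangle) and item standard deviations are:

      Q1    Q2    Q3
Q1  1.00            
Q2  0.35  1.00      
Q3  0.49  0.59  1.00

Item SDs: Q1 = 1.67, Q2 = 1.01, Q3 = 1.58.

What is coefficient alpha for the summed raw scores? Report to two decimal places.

α = 0.71

Σσ²ᵢ = 1.67² + 1.01² + 1.58² = 6.3054
Covariances σ_ij = r_ij · s_i · s_j:
  σ(Q1,Q2) = 0.35 × 1.67 × 1.01 = 0.5903
  σ(Q1,Q3) = 0.49 × 1.67 × 1.58 = 1.2929
  σ(Q2,Q3) = 0.59 × 1.01 × 1.58 = 0.9415
σ²_T = Σσ²ᵢ + 2·Σσ_ij = 6.3054 + 2 × 2.8247 = 11.9548
α = (3/2)·(1 − 6.3054/11.9548) = 0.71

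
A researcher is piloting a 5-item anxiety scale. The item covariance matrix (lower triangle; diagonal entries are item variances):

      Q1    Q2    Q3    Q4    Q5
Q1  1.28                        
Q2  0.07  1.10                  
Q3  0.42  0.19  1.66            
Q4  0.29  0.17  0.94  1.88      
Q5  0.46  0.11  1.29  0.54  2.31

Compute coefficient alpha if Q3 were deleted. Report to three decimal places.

coefficient alpha = 0.444

Remaining items: Q1, Q2, Q4, Q5 (k = 4).
Σσᵢ² = 1.28 + 1.10 + 1.88 + 2.31 = 6.57
σ²_total = 6.57 + 2 × 1.64 = 9.85
α (item deleted) = (4/3)·(1 − 6.57/9.85) = 0.444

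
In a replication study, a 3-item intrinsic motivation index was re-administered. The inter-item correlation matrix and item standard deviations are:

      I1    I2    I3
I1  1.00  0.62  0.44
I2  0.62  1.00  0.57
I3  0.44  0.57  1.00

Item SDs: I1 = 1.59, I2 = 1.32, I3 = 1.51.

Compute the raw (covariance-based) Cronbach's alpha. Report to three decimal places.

Σσ²ᵢ = 1.59² + 1.32² + 1.51² = 6.5506
Covariances σ_ij = r_ij · s_i · s_j:
  σ(I1,I2) = 0.62 × 1.59 × 1.32 = 1.3013
  σ(I1,I3) = 0.44 × 1.59 × 1.51 = 1.0564
  σ(I2,I3) = 0.57 × 1.32 × 1.51 = 1.1361
σ²_T = Σσ²ᵢ + 2·Σσ_ij = 6.5506 + 2 × 3.4938 = 13.5382
α = (3/2)·(1 − 6.5506/13.5382) = 0.774

Cronbach's alpha = 0.774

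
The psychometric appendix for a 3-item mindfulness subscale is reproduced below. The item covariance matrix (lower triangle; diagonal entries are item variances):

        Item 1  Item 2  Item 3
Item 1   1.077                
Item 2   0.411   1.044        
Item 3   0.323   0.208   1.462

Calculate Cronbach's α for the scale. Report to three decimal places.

α = 0.517

sum of item variances = 1.077 + 1.044 + 1.462 = 3.583
Sum of off-diagonal covariances = 0.942
total variance = 3.583 + 2 × 0.942 = 5.467
α = (k/(k−1))·(1 − sum of item variances/total variance) = (3/2)·(1 − 3.583/5.467) = 0.517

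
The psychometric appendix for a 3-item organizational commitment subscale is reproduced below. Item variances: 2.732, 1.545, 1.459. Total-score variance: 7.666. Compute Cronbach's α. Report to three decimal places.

Σσ²ᵢ = 2.732 + 1.545 + 1.459 = 5.736
α = (k/(k−1))·(1 − Σσ²ᵢ/σ²_T) = (3/2)·(1 − 5.736/7.666) = 0.378

Cronbach's α = 0.378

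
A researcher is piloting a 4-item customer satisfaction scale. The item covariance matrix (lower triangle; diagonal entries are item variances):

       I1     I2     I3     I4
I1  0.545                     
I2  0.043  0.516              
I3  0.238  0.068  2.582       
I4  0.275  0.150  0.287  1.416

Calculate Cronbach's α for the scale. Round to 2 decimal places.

Cronbach's α = 0.39

Σσ²ᵢ = 0.545 + 0.516 + 2.582 + 1.416 = 5.059
Sum of the distinct covariances = 1.061
σ²_total = 5.059 + 2 × 1.061 = 7.181
α = (k/(k−1))·(1 − Σσ²ᵢ/σ²_total) = (4/3)·(1 − 5.059/7.181) = 0.39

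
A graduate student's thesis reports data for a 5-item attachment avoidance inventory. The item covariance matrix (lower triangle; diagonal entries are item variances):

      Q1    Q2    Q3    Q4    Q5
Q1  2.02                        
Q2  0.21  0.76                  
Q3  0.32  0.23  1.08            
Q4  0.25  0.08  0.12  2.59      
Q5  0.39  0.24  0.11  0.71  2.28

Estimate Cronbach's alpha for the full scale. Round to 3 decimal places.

Cronbach's alpha = 0.473

sum of item variances = 2.02 + 0.76 + 1.08 + 2.59 + 2.28 = 8.73
Sum of off-diagonal covariances = 2.66
Var(T) = 8.73 + 2 × 2.66 = 14.05
α = (k/(k−1))·(1 − sum of item variances/Var(T)) = (5/4)·(1 − 8.73/14.05) = 0.473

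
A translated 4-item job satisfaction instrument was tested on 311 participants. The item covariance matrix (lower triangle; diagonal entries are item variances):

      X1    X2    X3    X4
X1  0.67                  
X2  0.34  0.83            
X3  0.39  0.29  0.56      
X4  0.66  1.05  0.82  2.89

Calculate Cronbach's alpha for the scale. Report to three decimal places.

Σσᵢ² = 0.67 + 0.83 + 0.56 + 2.89 = 4.95
Sum of off-diagonal covariances = 3.55
σ²_T = 4.95 + 2 × 3.55 = 12.05
α = (k/(k−1))·(1 − Σσᵢ²/σ²_T) = (4/3)·(1 − 4.95/12.05) = 0.786

α = 0.786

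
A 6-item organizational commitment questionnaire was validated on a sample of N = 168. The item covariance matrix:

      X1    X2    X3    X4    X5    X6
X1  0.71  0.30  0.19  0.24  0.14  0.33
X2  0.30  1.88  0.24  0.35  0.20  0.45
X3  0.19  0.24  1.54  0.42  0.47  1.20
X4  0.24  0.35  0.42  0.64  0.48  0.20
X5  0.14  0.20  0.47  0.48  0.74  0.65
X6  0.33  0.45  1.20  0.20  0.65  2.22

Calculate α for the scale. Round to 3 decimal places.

α = 0.723

sum of item variances = 0.71 + 1.88 + 1.54 + 0.64 + 0.74 + 2.22 = 7.73
Sum of off-diagonal covariances = 5.86
Var(T) = 7.73 + 2 × 5.86 = 19.45
α = (k/(k−1))·(1 − sum of item variances/Var(T)) = (6/5)·(1 − 7.73/19.45) = 0.723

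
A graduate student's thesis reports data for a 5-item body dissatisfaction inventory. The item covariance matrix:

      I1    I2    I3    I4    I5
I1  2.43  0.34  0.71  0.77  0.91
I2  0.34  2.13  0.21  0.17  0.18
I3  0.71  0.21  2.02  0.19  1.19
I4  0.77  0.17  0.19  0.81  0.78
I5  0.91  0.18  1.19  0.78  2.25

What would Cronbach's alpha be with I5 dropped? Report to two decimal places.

Remaining items: I1, I2, I3, I4 (k = 4).
ΣVar(i) = 2.43 + 2.13 + 2.02 + 0.81 = 7.39
σ²_total = 7.39 + 2 × 2.39 = 12.17
α (item deleted) = (4/3)·(1 − 7.39/12.17) = 0.52

α = 0.52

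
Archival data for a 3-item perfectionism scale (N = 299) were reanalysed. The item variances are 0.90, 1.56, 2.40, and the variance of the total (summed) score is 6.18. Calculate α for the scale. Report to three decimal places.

α = 0.320

sum of item variances = 0.90 + 1.56 + 2.40 = 4.86
α = (k/(k−1))·(1 − sum of item variances/σ²_total) = (3/2)·(1 − 4.86/6.18) = 0.320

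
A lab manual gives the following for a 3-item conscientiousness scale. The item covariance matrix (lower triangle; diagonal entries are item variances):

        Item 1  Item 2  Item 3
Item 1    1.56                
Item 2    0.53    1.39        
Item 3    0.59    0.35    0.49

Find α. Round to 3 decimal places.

α = 0.691

Σσᵢ² = 1.56 + 1.39 + 0.49 = 3.44
Sum of the distinct covariances = 1.47
total variance = 3.44 + 2 × 1.47 = 6.38
α = (k/(k−1))·(1 − Σσᵢ²/total variance) = (3/2)·(1 − 3.44/6.38) = 0.691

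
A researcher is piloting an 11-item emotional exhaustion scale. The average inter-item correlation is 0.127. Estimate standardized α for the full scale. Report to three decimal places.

standardized α = 0.615

Standardized α = k·r̄ / (1 + (k−1)·r̄) = 11 × 0.127 / (1 + 10 × 0.127)
  = 1.3970 / 2.2700 = 0.615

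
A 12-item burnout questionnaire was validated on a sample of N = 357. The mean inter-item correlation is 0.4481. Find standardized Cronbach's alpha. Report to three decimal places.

Standardized α = k·r̄ / (1 + (k−1)·r̄) = 12 × 0.4481 / (1 + 11 × 0.4481)
  = 5.3772 / 5.9291 = 0.907

standardized Cronbach's alpha = 0.907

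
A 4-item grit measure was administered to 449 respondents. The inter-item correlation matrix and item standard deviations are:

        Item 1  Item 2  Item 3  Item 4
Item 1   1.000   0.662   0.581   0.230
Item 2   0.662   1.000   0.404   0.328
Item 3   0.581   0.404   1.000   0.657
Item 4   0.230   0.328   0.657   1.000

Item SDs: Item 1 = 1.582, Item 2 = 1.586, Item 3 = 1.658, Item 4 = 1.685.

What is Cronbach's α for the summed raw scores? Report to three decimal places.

Cronbach's α = 0.784

Σσ²ᵢ = 1.582² + 1.586² + 1.658² + 1.685² = 10.6063
Covariances σ_ij = r_ij · s_i · s_j:
  σ(Item 1,Item 2) = 0.662 × 1.582 × 1.586 = 1.6610
  σ(Item 1,Item 3) = 0.581 × 1.582 × 1.658 = 1.5239
  σ(Item 1,Item 4) = 0.230 × 1.582 × 1.685 = 0.6131
  σ(Item 2,Item 3) = 0.404 × 1.586 × 1.658 = 1.0624
  σ(Item 2,Item 4) = 0.328 × 1.586 × 1.685 = 0.8766
  σ(Item 3,Item 4) = 0.657 × 1.658 × 1.685 = 1.8355
σ²_T = Σσ²ᵢ + 2·Σσ_ij = 10.6063 + 2 × 7.5725 = 25.7513
α = (4/3)·(1 − 10.6063/25.7513) = 0.784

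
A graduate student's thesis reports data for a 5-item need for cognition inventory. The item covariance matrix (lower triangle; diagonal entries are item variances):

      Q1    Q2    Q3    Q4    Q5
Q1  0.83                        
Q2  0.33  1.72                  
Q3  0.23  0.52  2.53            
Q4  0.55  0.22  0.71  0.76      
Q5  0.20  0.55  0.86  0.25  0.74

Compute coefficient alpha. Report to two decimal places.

coefficient alpha = 0.72

ΣVar(i) = 0.83 + 1.72 + 2.53 + 0.76 + 0.74 = 6.58
Sum of off-diagonal covariances = 4.42
total variance = 6.58 + 2 × 4.42 = 15.42
α = (k/(k−1))·(1 − ΣVar(i)/total variance) = (5/4)·(1 − 6.58/15.42) = 0.72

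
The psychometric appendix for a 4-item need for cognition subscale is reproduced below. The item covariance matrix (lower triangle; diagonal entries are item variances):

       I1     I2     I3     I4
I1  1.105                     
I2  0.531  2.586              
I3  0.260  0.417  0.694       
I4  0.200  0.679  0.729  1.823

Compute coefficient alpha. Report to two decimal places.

sum of item variances = 1.105 + 2.586 + 0.694 + 1.823 = 6.208
Sum of off-diagonal covariances = 2.816
σ²_total = 6.208 + 2 × 2.816 = 11.840
α = (k/(k−1))·(1 − sum of item variances/σ²_total) = (4/3)·(1 − 6.208/11.840) = 0.63

α = 0.63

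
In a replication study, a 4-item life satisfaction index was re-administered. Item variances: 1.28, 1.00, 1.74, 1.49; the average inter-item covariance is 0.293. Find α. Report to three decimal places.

α = 0.519

Σσᵢ² = 1.28 + 1.00 + 1.74 + 1.49 = 5.51
Sum of the 6 distinct covariances = 6 × 0.293 = 1.758
total variance = Σσᵢ² + 2·Σcov = 5.51 + 2 × 1.758 = 9.026
α = (4/3)·(1 − 5.51/9.026) = 0.519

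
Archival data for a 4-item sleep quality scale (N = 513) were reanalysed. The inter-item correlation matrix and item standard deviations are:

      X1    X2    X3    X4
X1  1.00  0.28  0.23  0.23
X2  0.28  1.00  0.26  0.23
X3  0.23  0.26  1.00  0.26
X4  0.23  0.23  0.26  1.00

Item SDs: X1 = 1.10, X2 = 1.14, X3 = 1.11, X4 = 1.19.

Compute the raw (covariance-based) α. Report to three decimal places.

Σσ²ᵢ = 1.10² + 1.14² + 1.11² + 1.19² = 5.1578
Covariances σ_ij = r_ij · s_i · s_j:
  σ(X1,X2) = 0.28 × 1.10 × 1.14 = 0.3511
  σ(X1,X3) = 0.23 × 1.10 × 1.11 = 0.2808
  σ(X1,X4) = 0.23 × 1.10 × 1.19 = 0.3011
  σ(X2,X3) = 0.26 × 1.14 × 1.11 = 0.3290
  σ(X2,X4) = 0.23 × 1.14 × 1.19 = 0.3120
  σ(X3,X4) = 0.26 × 1.11 × 1.19 = 0.3434
σ²_T = Σσ²ᵢ + 2·Σσ_ij = 5.1578 + 2 × 1.9174 = 8.9926
α = (4/3)·(1 − 5.1578/8.9926) = 0.569

α = 0.569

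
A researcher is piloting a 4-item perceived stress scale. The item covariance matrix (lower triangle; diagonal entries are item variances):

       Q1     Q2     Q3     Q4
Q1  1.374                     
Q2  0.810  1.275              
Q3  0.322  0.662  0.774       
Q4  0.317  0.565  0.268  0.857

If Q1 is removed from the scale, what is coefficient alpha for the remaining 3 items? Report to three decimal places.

Remaining items: Q2, Q3, Q4 (k = 3).
ΣVar(i) = 1.275 + 0.774 + 0.857 = 2.906
σ²_T = 2.906 + 2 × 1.495 = 5.896
α (item deleted) = (3/2)·(1 − 2.906/5.896) = 0.761

coefficient alpha = 0.761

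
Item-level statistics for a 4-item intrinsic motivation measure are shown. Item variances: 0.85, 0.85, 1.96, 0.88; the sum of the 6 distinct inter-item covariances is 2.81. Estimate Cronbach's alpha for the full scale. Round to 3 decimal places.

Cronbach's alpha = 0.738

Σσ²ᵢ = 0.85 + 0.85 + 1.96 + 0.88 = 4.54
Sum of distinct covariances = 2.81
σ²_T = Σσ²ᵢ + 2·Σcov = 4.54 + 2 × 2.81 = 10.16
α = (4/3)·(1 − 4.54/10.16) = 0.738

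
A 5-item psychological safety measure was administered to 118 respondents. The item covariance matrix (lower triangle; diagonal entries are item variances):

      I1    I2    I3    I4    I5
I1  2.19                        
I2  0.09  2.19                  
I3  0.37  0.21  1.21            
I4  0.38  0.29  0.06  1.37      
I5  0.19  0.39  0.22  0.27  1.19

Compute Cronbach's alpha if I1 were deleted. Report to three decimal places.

Remaining items: I2, I3, I4, I5 (k = 4).
sum of item variances = 2.19 + 1.21 + 1.37 + 1.19 = 5.96
σ²_total = 5.96 + 2 × 1.44 = 8.84
α (item deleted) = (4/3)·(1 − 5.96/8.84) = 0.434

α = 0.434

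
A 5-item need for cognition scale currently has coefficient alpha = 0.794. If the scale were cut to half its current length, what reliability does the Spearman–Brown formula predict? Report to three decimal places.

Length factor m = 1/2
α' = m·α / (1 − (1−m)·α)
   = 1/2 × 0.794 / (1 − (1 − 1/2) × 0.794)
   = 0.3970 / 0.6030 = 0.658

predicted reliability = 0.658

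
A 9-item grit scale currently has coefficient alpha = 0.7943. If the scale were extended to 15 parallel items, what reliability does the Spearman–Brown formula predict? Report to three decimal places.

predicted reliability = 0.866

Length factor m = 15/9 = 1.6667
α' = m·α / (1 + (m−1)·α)
   = 15/9 × 0.7943 / (1 + (15/9 − 1) × 0.7943)
   = 1.3238 / 1.5295 = 0.866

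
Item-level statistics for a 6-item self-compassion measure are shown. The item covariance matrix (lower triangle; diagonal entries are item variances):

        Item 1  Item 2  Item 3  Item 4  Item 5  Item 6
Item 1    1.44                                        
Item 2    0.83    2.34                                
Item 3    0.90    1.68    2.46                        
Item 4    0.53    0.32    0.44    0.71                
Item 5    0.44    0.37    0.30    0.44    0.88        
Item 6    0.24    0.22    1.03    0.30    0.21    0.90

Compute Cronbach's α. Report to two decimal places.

Σσ²ᵢ = 1.44 + 2.34 + 2.46 + 0.71 + 0.88 + 0.90 = 8.73
Sum of the distinct covariances = 8.25
σ²_T = 8.73 + 2 × 8.25 = 25.23
α = (k/(k−1))·(1 − Σσ²ᵢ/σ²_T) = (6/5)·(1 − 8.73/25.23) = 0.78

Cronbach's α = 0.78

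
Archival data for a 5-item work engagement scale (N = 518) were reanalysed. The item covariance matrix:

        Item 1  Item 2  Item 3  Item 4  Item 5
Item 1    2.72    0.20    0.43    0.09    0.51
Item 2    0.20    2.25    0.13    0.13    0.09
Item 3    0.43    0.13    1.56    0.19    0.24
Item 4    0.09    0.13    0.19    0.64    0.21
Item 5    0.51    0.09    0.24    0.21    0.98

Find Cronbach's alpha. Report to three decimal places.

Cronbach's alpha = 0.441

ΣVar(i) = 2.72 + 2.25 + 1.56 + 0.64 + 0.98 = 8.15
Σ_{i<j} σ_ij = 2.22
σ²_T = 8.15 + 2 × 2.22 = 12.59
α = (k/(k−1))·(1 − ΣVar(i)/σ²_T) = (5/4)·(1 − 8.15/12.59) = 0.441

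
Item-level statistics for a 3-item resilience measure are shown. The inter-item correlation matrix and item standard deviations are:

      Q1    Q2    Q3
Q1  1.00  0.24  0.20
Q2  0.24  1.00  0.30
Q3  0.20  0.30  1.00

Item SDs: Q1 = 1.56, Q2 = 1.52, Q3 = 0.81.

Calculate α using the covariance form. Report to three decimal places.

Σσ²ᵢ = 1.56² + 1.52² + 0.81² = 5.4001
Covariances σ_ij = r_ij · s_i · s_j:
  σ(Q1,Q2) = 0.24 × 1.56 × 1.52 = 0.5691
  σ(Q1,Q3) = 0.20 × 1.56 × 0.81 = 0.2527
  σ(Q2,Q3) = 0.30 × 1.52 × 0.81 = 0.3694
σ²_T = Σσ²ᵢ + 2·Σσ_ij = 5.4001 + 2 × 1.1912 = 7.7825
α = (3/2)·(1 − 5.4001/7.7825) = 0.459

α = 0.459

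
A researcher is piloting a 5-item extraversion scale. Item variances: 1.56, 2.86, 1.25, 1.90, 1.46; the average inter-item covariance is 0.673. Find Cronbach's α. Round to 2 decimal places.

α = 0.75

sum of item variances = 1.56 + 2.86 + 1.25 + 1.90 + 1.46 = 9.03
Sum of the 10 distinct covariances = 10 × 0.673 = 6.730
Var(T) = sum of item variances + 2·Σcov = 9.03 + 2 × 6.730 = 22.490
α = (5/4)·(1 − 9.03/22.490) = 0.75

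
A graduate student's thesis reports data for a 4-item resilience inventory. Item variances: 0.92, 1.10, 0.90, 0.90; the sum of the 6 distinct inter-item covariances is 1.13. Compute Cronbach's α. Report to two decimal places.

Σσ²ᵢ = 0.92 + 1.10 + 0.90 + 0.90 = 3.82
Sum of distinct covariances = 1.13
σ²_T = Σσ²ᵢ + 2·Σcov = 3.82 + 2 × 1.13 = 6.08
α = (4/3)·(1 − 3.82/6.08) = 0.50

α = 0.50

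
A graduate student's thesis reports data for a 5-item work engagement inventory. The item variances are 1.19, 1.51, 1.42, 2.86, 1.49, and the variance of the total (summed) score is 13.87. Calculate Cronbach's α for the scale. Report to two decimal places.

Cronbach's α = 0.49

Σσᵢ² = 1.19 + 1.51 + 1.42 + 2.86 + 1.49 = 8.47
α = (k/(k−1))·(1 − Σσᵢ²/total variance) = (5/4)·(1 − 8.47/13.87) = 0.49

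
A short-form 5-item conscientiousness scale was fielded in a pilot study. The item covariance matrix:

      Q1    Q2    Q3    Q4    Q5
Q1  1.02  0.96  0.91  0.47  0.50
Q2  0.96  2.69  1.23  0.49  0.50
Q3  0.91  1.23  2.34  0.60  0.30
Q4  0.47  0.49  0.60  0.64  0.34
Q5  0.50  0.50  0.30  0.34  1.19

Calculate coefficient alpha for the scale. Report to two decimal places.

ΣVar(i) = 1.02 + 2.69 + 2.34 + 0.64 + 1.19 = 7.88
Sum of the distinct covariances = 6.30
Var(T) = 7.88 + 2 × 6.30 = 20.48
α = (k/(k−1))·(1 − ΣVar(i)/Var(T)) = (5/4)·(1 − 7.88/20.48) = 0.77

coefficient alpha = 0.77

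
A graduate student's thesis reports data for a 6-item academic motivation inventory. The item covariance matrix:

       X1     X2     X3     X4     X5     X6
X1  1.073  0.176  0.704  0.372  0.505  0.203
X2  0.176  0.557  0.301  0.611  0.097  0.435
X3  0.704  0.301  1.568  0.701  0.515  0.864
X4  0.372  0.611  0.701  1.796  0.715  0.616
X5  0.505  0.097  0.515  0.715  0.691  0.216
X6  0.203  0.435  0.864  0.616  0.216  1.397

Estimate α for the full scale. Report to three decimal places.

Σσ²ᵢ = 1.073 + 0.557 + 1.568 + 1.796 + 0.691 + 1.397 = 7.082
Sum of off-diagonal covariances = 7.031
total variance = 7.082 + 2 × 7.031 = 21.144
α = (k/(k−1))·(1 − Σσ²ᵢ/total variance) = (6/5)·(1 − 7.082/21.144) = 0.798

α = 0.798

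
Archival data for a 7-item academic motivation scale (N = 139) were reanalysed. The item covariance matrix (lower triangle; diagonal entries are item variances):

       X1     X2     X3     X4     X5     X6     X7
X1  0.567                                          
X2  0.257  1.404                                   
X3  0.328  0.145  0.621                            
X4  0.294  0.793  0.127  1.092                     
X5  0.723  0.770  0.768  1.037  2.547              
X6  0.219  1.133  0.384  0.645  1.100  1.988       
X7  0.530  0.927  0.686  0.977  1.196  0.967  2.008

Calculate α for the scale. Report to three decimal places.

Σσᵢ² = 0.567 + 1.404 + 0.621 + 1.092 + 2.547 + 1.988 + 2.008 = 10.227
Σ_{i<j} σ_ij = 14.006
total variance = 10.227 + 2 × 14.006 = 38.239
α = (k/(k−1))·(1 − Σσᵢ²/total variance) = (7/6)·(1 − 10.227/38.239) = 0.855

α = 0.855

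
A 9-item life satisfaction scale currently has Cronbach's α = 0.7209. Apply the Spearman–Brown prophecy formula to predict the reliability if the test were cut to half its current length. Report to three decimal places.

Length factor m = 1/2
α' = m·α / (1 − (1−m)·α)
   = 1/2 × 0.7209 / (1 − (1 − 1/2) × 0.7209)
   = 0.3604 / 0.6396 = 0.564

predicted reliability = 0.564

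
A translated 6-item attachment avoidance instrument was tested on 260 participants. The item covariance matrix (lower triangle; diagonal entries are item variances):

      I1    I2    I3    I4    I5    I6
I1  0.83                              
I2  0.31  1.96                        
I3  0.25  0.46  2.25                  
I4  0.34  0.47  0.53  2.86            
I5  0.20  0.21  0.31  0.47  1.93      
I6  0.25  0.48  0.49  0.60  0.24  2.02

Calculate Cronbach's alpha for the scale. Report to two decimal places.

Σσ²ᵢ = 0.83 + 1.96 + 2.25 + 2.86 + 1.93 + 2.02 = 11.85
Sum of off-diagonal covariances = 5.61
σ²_T = 11.85 + 2 × 5.61 = 23.07
α = (k/(k−1))·(1 − Σσ²ᵢ/σ²_T) = (6/5)·(1 − 11.85/23.07) = 0.58

Cronbach's alpha = 0.58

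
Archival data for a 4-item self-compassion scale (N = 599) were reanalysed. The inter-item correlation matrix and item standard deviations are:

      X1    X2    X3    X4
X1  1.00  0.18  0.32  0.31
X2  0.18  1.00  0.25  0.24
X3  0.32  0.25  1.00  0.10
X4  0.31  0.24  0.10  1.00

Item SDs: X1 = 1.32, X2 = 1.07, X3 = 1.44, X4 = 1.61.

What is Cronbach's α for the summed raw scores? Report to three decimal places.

Σσ²ᵢ = 1.32² + 1.07² + 1.44² + 1.61² = 7.5530
Covariances σ_ij = r_ij · s_i · s_j:
  σ(X1,X2) = 0.18 × 1.32 × 1.07 = 0.2542
  σ(X1,X3) = 0.32 × 1.32 × 1.44 = 0.6083
  σ(X1,X4) = 0.31 × 1.32 × 1.61 = 0.6588
  σ(X2,X3) = 0.25 × 1.07 × 1.44 = 0.3852
  σ(X2,X4) = 0.24 × 1.07 × 1.61 = 0.4134
  σ(X3,X4) = 0.10 × 1.44 × 1.61 = 0.2318
σ²_T = Σσ²ᵢ + 2·Σσ_ij = 7.5530 + 2 × 2.5517 = 12.6564
α = (4/3)·(1 − 7.5530/12.6564) = 0.538

Cronbach's α = 0.538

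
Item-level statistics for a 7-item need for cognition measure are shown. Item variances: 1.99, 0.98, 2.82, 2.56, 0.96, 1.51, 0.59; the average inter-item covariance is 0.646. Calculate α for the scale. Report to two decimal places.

Σσᵢ² = 1.99 + 0.98 + 2.82 + 2.56 + 0.96 + 1.51 + 0.59 = 11.41
Sum of the 21 distinct covariances = 21 × 0.646 = 13.566
σ²_total = Σσᵢ² + 2·Σcov = 11.41 + 2 × 13.566 = 38.542
α = (7/6)·(1 − 11.41/38.542) = 0.82

α = 0.82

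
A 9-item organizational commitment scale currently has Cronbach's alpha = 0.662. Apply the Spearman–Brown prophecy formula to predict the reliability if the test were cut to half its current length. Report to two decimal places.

Length factor m = 1/2
α' = m·α / (1 − (1−m)·α)
   = 1/2 × 0.662 / (1 − (1 − 1/2) × 0.662)
   = 0.3310 / 0.6690 = 0.49

predicted reliability = 0.49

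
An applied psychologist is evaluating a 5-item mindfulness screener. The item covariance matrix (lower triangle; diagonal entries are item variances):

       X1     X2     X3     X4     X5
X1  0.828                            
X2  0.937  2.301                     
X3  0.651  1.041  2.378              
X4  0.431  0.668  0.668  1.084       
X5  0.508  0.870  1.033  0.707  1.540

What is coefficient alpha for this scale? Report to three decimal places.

coefficient alpha = 0.811

ΣVar(i) = 0.828 + 2.301 + 2.378 + 1.084 + 1.540 = 8.131
Sum of the distinct covariances = 7.514
σ²_total = 8.131 + 2 × 7.514 = 23.159
α = (k/(k−1))·(1 − ΣVar(i)/σ²_total) = (5/4)·(1 − 8.131/23.159) = 0.811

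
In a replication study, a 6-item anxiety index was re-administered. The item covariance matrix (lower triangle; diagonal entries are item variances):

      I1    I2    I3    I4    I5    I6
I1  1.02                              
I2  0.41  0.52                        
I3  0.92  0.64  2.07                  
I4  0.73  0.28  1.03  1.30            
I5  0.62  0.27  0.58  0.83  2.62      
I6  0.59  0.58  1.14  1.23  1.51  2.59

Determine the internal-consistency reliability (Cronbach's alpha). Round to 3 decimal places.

Σσ²ᵢ = 1.02 + 0.52 + 2.07 + 1.30 + 2.62 + 2.59 = 10.12
Sum of the distinct covariances = 11.36
σ²_total = 10.12 + 2 × 11.36 = 32.84
α = (k/(k−1))·(1 − Σσ²ᵢ/σ²_total) = (6/5)·(1 − 10.12/32.84) = 0.830

α = 0.830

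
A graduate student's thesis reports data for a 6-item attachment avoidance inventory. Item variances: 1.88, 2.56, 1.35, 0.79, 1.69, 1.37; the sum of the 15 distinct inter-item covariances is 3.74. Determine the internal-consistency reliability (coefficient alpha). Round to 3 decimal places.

α = 0.524

Σσᵢ² = 1.88 + 2.56 + 1.35 + 0.79 + 1.69 + 1.37 = 9.64
Sum of distinct covariances = 3.74
σ²_T = Σσᵢ² + 2·Σcov = 9.64 + 2 × 3.74 = 17.12
α = (6/5)·(1 − 9.64/17.12) = 0.524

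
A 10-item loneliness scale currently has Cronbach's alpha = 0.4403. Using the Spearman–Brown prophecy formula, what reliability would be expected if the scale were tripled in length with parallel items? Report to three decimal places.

predicted reliability = 0.702

Length factor m = 3
α' = m·α / (1 + (m−1)·α)
   = 3 × 0.4403 / (1 + (3 − 1) × 0.4403)
   = 1.3209 / 1.8806 = 0.702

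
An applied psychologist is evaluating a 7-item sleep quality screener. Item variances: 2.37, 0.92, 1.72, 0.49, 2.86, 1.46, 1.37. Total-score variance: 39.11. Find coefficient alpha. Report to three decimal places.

α = 0.833

Σσ²ᵢ = 2.37 + 0.92 + 1.72 + 0.49 + 2.86 + 1.46 + 1.37 = 11.19
α = (k/(k−1))·(1 − Σσ²ᵢ/σ²_T) = (7/6)·(1 − 11.19/39.11) = 0.833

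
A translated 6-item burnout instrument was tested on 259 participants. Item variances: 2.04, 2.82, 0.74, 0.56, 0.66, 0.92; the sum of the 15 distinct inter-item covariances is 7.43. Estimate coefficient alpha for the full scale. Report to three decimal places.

Σσ²ᵢ = 2.04 + 2.82 + 0.74 + 0.56 + 0.66 + 0.92 = 7.74
Sum of distinct covariances = 7.43
σ²_total = Σσ²ᵢ + 2·Σcov = 7.74 + 2 × 7.43 = 22.60
α = (6/5)·(1 − 7.74/22.60) = 0.789

α = 0.789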